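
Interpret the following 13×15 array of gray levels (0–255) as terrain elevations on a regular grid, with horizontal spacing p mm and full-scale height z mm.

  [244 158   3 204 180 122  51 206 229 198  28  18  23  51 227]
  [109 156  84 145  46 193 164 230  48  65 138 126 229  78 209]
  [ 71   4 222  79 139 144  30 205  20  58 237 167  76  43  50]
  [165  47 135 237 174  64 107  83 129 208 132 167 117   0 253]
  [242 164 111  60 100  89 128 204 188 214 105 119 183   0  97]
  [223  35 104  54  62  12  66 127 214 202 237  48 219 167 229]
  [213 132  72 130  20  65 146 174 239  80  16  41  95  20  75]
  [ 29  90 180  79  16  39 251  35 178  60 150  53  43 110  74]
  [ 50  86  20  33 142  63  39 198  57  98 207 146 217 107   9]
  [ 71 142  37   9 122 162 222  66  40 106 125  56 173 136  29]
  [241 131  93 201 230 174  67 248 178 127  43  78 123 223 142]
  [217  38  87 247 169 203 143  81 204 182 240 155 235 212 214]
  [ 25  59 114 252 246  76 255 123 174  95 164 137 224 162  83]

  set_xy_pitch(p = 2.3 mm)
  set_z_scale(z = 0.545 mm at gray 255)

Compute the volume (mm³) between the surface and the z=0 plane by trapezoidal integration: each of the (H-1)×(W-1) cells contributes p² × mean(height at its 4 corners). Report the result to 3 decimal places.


height_mm = gray/255 × 0.545; cell vol = 2.3² × mean(4 corners)
unit = 2.3² × 0.545 / (4×255) = 0.00282652 mm³ per gray-sum
row 0: Σ corner-gray over 14 cells = 7135  → 20.1672
row 1: Σ corner-gray over 14 cells = 6691  → 18.9122
row 2: Σ corner-gray over 14 cells = 6587  → 18.6183
row 3: Σ corner-gray over 14 cells = 7287  → 20.5968
row 4: Σ corner-gray over 14 cells = 7215  → 20.3933
row 5: Σ corner-gray over 14 cells = 6294  → 17.7901
row 6: Σ corner-gray over 14 cells = 5419  → 15.3169
row 7: Σ corner-gray over 14 cells = 5556  → 15.7041
row 8: Σ corner-gray over 14 cells = 5777  → 16.3288
row 9: Σ corner-gray over 14 cells = 7107  → 20.0881
row 10: Σ corner-gray over 14 cells = 9038  → 25.5461
row 11: Σ corner-gray over 14 cells = 9093  → 25.7015
Σ rows: total corner-gray = 83199  → 235.1636 mm³

235.164


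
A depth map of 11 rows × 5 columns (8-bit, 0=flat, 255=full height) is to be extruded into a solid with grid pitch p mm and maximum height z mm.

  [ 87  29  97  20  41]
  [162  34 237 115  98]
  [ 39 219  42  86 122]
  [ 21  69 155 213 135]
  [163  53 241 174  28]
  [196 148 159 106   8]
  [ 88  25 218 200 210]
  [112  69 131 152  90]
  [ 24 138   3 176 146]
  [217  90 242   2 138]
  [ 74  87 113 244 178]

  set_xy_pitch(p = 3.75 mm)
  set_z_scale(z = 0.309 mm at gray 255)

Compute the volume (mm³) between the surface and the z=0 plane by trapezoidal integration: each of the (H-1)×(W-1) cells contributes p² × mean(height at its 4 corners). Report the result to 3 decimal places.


height_mm = gray/255 × 0.309; cell vol = 3.75² × mean(4 corners)
unit = 3.75² × 0.309 / (4×255) = 0.00426011 mm³ per gray-sum
row 0: Σ corner-gray over 4 cells = 1452  → 6.1857
row 1: Σ corner-gray over 4 cells = 1887  → 8.0388
row 2: Σ corner-gray over 4 cells = 1885  → 8.0303
row 3: Σ corner-gray over 4 cells = 2157  → 9.1891
row 4: Σ corner-gray over 4 cells = 2157  → 9.1891
row 5: Σ corner-gray over 4 cells = 2214  → 9.4319
row 6: Σ corner-gray over 4 cells = 2090  → 8.9036
row 7: Σ corner-gray over 4 cells = 1710  → 7.2848
row 8: Σ corner-gray over 4 cells = 1827  → 7.7832
row 9: Σ corner-gray over 4 cells = 2163  → 9.2146
Σ rows: total corner-gray = 19542  → 83.2511 mm³

83.251


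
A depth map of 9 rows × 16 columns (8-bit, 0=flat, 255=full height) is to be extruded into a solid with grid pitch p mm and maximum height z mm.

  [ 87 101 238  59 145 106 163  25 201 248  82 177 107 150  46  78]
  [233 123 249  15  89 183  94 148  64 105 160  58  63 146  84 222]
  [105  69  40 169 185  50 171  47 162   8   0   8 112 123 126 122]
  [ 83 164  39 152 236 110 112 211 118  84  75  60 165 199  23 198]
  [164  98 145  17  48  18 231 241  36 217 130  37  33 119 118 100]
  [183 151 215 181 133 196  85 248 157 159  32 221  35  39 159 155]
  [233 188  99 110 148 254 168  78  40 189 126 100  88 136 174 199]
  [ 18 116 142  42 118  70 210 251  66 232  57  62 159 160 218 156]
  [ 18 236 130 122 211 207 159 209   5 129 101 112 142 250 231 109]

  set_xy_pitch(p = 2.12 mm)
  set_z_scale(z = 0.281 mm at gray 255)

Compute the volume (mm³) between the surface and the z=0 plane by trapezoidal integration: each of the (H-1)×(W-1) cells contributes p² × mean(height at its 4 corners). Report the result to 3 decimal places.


height_mm = gray/255 × 0.281; cell vol = 2.12² × mean(4 corners)
unit = 2.12² × 0.281 / (4×255) = 0.00123816 mm³ per gray-sum
row 0: Σ corner-gray over 15 cells = 7478  → 9.2590
row 1: Σ corner-gray over 15 cells = 6384  → 7.9044
row 2: Σ corner-gray over 15 cells = 6544  → 8.1025
row 3: Σ corner-gray over 15 cells = 7017  → 8.6882
row 4: Σ corner-gray over 15 cells = 7600  → 9.4100
row 5: Σ corner-gray over 15 cells = 8588  → 10.6333
row 6: Σ corner-gray over 15 cells = 8208  → 10.1628
row 7: Σ corner-gray over 15 cells = 8595  → 10.6420
Σ rows: total corner-gray = 60414  → 74.8024 mm³

74.802


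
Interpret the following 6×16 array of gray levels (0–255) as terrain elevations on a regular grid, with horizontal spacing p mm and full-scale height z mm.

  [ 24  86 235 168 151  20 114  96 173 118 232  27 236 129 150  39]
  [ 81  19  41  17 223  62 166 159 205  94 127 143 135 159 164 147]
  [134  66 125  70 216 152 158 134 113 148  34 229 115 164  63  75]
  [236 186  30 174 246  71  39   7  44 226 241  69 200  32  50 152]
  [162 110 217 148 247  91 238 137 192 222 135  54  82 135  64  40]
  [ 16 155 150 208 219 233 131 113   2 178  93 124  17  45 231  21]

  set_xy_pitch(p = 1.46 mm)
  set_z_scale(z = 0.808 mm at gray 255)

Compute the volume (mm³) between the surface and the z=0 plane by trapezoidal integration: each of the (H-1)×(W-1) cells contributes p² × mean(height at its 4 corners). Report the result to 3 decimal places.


height_mm = gray/255 × 0.808; cell vol = 1.46² × mean(4 corners)
unit = 1.46² × 0.808 / (4×255) = 0.00168856 mm³ per gray-sum
row 0: Σ corner-gray over 15 cells = 7589  → 12.8145
row 1: Σ corner-gray over 15 cells = 7439  → 12.5612
row 2: Σ corner-gray over 15 cells = 7401  → 12.4970
row 3: Σ corner-gray over 15 cells = 7964  → 13.4477
row 4: Σ corner-gray over 15 cells = 8181  → 13.8141
Σ rows: total corner-gray = 38574  → 65.1346 mm³

65.135


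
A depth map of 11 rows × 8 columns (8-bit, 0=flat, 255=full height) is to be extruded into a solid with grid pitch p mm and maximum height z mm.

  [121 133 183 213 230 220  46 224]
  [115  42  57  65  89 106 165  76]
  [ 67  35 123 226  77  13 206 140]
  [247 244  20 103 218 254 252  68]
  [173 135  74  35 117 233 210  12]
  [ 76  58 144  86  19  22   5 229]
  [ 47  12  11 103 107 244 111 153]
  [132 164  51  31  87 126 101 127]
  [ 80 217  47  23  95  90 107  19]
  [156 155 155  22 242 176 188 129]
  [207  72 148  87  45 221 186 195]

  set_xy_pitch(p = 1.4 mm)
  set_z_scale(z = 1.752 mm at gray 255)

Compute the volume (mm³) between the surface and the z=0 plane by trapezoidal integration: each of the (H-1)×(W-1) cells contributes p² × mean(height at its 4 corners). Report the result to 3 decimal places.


110.421

height_mm = gray/255 × 1.752; cell vol = 1.4² × mean(4 corners)
unit = 1.4² × 1.752 / (4×255) = 0.00336659 mm³ per gray-sum
row 0: Σ corner-gray over 7 cells = 3634  → 12.2342
row 1: Σ corner-gray over 7 cells = 2806  → 9.4466
row 2: Σ corner-gray over 7 cells = 4064  → 13.6818
row 3: Σ corner-gray over 7 cells = 4290  → 14.4427
row 4: Σ corner-gray over 7 cells = 2766  → 9.3120
row 5: Σ corner-gray over 7 cells = 2349  → 7.9081
row 6: Σ corner-gray over 7 cells = 2755  → 9.2750
row 7: Σ corner-gray over 7 cells = 2636  → 8.8743
row 8: Σ corner-gray over 7 cells = 3418  → 11.5070
row 9: Σ corner-gray over 7 cells = 4081  → 13.7390
Σ rows: total corner-gray = 32799  → 110.4207 mm³


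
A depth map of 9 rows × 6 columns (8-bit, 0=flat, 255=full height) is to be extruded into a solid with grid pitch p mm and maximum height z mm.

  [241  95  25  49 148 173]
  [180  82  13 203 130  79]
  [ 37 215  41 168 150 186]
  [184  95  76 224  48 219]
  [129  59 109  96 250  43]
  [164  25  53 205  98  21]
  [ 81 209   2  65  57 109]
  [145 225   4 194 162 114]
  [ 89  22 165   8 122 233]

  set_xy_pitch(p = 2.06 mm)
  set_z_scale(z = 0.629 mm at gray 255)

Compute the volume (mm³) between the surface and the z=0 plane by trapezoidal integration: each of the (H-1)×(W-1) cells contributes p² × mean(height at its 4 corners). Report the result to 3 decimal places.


48.198

height_mm = gray/255 × 0.629; cell vol = 2.06² × mean(4 corners)
unit = 2.06² × 0.629 / (4×255) = 0.00261689 mm³ per gray-sum
row 0: Σ corner-gray over 5 cells = 2163  → 5.6603
row 1: Σ corner-gray over 5 cells = 2486  → 6.5056
row 2: Σ corner-gray over 5 cells = 2660  → 6.9609
row 3: Σ corner-gray over 5 cells = 2489  → 6.5134
row 4: Σ corner-gray over 5 cells = 2147  → 5.6185
row 5: Σ corner-gray over 5 cells = 1803  → 4.7182
row 6: Σ corner-gray over 5 cells = 2285  → 5.9796
row 7: Σ corner-gray over 5 cells = 2385  → 6.2413
Σ rows: total corner-gray = 18418  → 48.1978 mm³


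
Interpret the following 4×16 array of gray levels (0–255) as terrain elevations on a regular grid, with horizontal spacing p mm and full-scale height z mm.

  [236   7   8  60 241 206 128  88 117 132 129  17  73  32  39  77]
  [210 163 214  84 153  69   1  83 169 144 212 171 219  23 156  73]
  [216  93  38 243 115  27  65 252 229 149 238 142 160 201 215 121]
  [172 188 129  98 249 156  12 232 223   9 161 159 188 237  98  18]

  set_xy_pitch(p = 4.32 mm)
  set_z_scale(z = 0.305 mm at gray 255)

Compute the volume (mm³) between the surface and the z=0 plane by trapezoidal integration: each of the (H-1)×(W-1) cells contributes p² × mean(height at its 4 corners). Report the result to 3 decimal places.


height_mm = gray/255 × 0.305; cell vol = 4.32² × mean(4 corners)
unit = 4.32² × 0.305 / (4×255) = 0.00558042 mm³ per gray-sum
row 0: Σ corner-gray over 15 cells = 6872  → 38.3487
row 1: Σ corner-gray over 15 cells = 8676  → 48.4158
row 2: Σ corner-gray over 15 cells = 9139  → 50.9995
Σ rows: total corner-gray = 24687  → 137.7639 mm³

137.764


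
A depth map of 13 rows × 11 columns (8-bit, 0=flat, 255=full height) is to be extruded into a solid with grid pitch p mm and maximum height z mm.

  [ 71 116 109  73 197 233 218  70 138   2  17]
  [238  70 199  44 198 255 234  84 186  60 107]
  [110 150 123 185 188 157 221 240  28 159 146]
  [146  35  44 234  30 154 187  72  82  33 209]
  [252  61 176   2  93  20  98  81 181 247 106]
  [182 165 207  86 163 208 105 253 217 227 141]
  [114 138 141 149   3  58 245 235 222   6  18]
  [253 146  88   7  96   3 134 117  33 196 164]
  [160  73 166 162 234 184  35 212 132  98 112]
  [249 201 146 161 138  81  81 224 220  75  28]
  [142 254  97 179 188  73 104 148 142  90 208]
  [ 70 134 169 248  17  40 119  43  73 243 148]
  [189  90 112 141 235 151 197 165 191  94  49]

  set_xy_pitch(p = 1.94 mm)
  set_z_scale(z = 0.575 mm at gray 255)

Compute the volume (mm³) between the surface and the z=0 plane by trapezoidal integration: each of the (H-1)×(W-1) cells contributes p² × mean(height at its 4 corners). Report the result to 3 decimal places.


137.839

height_mm = gray/255 × 0.575; cell vol = 1.94² × mean(4 corners)
unit = 1.94² × 0.575 / (4×255) = 0.00212164 mm³ per gray-sum
row 0: Σ corner-gray over 10 cells = 5405  → 11.4674
row 1: Σ corner-gray over 10 cells = 6163  → 13.0757
row 2: Σ corner-gray over 10 cells = 5255  → 11.1492
row 3: Σ corner-gray over 10 cells = 4373  → 9.2779
row 4: Σ corner-gray over 10 cells = 5861  → 12.4349
row 5: Σ corner-gray over 10 cells = 6111  → 12.9653
row 6: Σ corner-gray over 10 cells = 4583  → 9.7235
row 7: Σ corner-gray over 10 cells = 4921  → 10.4406
row 8: Σ corner-gray over 10 cells = 5795  → 12.2949
row 9: Σ corner-gray over 10 cells = 5831  → 12.3713
row 10: Σ corner-gray over 10 cells = 5290  → 11.2235
row 11: Σ corner-gray over 10 cells = 5380  → 11.4144
Σ rows: total corner-gray = 64968  → 137.8385 mm³


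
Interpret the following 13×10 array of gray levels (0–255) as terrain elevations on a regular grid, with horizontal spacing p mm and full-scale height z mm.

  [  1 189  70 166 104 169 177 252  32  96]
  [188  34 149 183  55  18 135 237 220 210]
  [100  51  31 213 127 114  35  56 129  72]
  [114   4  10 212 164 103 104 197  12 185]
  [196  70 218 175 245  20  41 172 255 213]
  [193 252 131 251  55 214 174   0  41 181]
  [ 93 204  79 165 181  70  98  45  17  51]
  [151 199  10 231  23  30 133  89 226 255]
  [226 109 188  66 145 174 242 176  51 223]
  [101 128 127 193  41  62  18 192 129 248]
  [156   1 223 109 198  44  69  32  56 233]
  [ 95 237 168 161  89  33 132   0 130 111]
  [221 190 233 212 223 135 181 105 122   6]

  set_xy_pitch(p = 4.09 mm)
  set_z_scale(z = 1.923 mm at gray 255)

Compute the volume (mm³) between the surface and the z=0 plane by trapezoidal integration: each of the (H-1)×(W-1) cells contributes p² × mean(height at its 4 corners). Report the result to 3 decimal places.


height_mm = gray/255 × 1.923; cell vol = 4.09² × mean(4 corners)
unit = 4.09² × 1.923 / (4×255) = 0.0315374 mm³ per gray-sum
row 0: Σ corner-gray over 9 cells = 4875  → 153.7448
row 1: Σ corner-gray over 9 cells = 4144  → 130.6909
row 2: Σ corner-gray over 9 cells = 3595  → 113.3769
row 3: Σ corner-gray over 9 cells = 4712  → 148.6042
row 4: Σ corner-gray over 9 cells = 5411  → 170.6488
row 5: Σ corner-gray over 9 cells = 4472  → 141.0352
row 6: Σ corner-gray over 9 cells = 4150  → 130.8802
row 7: Σ corner-gray over 9 cells = 5039  → 158.9169
row 8: Σ corner-gray over 9 cells = 4880  → 153.9025
row 9: Σ corner-gray over 9 cells = 3982  → 125.5819
row 10: Σ corner-gray over 9 cells = 3959  → 124.8565
row 11: Σ corner-gray over 9 cells = 5135  → 161.9445
Σ rows: total corner-gray = 54354  → 1714.1832 mm³

1714.183


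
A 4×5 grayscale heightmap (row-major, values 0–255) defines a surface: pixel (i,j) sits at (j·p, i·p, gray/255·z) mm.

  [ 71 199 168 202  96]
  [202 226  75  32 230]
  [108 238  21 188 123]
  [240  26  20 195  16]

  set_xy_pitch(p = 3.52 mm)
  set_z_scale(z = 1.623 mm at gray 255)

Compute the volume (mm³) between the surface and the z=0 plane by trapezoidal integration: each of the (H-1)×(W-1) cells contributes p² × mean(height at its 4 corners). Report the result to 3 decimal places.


127.933

height_mm = gray/255 × 1.623; cell vol = 3.52² × mean(4 corners)
unit = 3.52² × 1.623 / (4×255) = 0.0197153 mm³ per gray-sum
row 0: Σ corner-gray over 4 cells = 2403  → 47.3759
row 1: Σ corner-gray over 4 cells = 2223  → 43.8271
row 2: Σ corner-gray over 4 cells = 1863  → 36.7296
Σ rows: total corner-gray = 6489  → 127.9327 mm³


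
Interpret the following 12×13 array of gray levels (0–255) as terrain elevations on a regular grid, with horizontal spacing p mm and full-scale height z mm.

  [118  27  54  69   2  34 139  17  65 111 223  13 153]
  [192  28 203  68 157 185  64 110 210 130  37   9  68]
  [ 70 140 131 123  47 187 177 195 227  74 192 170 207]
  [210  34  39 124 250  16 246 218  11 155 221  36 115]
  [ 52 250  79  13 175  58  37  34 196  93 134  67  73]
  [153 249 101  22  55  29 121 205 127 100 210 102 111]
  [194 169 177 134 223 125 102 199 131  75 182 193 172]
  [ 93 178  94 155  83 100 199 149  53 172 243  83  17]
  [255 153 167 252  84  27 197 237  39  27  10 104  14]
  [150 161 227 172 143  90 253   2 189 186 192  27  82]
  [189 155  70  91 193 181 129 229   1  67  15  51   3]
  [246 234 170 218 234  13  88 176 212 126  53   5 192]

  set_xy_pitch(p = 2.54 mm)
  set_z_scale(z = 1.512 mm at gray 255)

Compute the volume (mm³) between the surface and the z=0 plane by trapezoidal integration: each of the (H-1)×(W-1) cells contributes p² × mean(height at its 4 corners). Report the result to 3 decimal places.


height_mm = gray/255 × 1.512; cell vol = 2.54² × mean(4 corners)
unit = 2.54² × 1.512 / (4×255) = 0.00956355 mm³ per gray-sum
row 0: Σ corner-gray over 12 cells = 4441  → 42.4717
row 1: Σ corner-gray over 12 cells = 6265  → 59.9156
row 2: Σ corner-gray over 12 cells = 6628  → 63.3872
row 3: Σ corner-gray over 12 cells = 5422  → 51.8536
row 4: Σ corner-gray over 12 cells = 5303  → 50.7155
row 5: Σ corner-gray over 12 cells = 6692  → 63.9993
row 6: Σ corner-gray over 12 cells = 6914  → 66.1224
row 7: Σ corner-gray over 12 cells = 5991  → 57.2952
row 8: Σ corner-gray over 12 cells = 6379  → 61.0059
row 9: Σ corner-gray over 12 cells = 6072  → 58.0699
row 10: Σ corner-gray over 12 cells = 6052  → 57.8786
Σ rows: total corner-gray = 66159  → 632.7148 mm³

632.715


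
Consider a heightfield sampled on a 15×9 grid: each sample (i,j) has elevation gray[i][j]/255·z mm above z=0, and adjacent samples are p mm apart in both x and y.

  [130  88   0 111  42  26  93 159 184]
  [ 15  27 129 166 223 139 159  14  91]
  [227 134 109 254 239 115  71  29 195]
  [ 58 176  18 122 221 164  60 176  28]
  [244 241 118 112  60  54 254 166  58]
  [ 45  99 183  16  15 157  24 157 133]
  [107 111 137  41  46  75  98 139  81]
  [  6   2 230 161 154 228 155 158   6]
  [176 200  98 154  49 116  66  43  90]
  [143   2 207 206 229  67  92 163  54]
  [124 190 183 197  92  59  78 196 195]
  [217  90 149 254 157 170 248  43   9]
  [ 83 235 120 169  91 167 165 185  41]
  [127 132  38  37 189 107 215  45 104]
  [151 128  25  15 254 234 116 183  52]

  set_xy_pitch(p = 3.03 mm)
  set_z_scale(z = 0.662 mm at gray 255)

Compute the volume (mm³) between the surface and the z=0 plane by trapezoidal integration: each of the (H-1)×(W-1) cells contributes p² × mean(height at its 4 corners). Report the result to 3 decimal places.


334.247

height_mm = gray/255 × 0.662; cell vol = 3.03² × mean(4 corners)
unit = 3.03² × 0.662 / (4×255) = 0.00595858 mm³ per gray-sum
row 0: Σ corner-gray over 8 cells = 3172  → 18.9006
row 1: Σ corner-gray over 8 cells = 4144  → 24.6924
row 2: Σ corner-gray over 8 cells = 4284  → 25.5266
row 3: Σ corner-gray over 8 cells = 4272  → 25.4551
row 4: Σ corner-gray over 8 cells = 3792  → 22.5950
row 5: Σ corner-gray over 8 cells = 2962  → 17.6493
row 6: Σ corner-gray over 8 cells = 3670  → 21.8680
row 7: Σ corner-gray over 8 cells = 3906  → 23.2742
row 8: Σ corner-gray over 8 cells = 3847  → 22.9227
row 9: Σ corner-gray over 8 cells = 4438  → 26.4442
row 10: Σ corner-gray over 8 cells = 4757  → 28.3450
row 11: Σ corner-gray over 8 cells = 4836  → 28.8157
row 12: Σ corner-gray over 8 cells = 4145  → 24.6983
row 13: Σ corner-gray over 8 cells = 3870  → 23.0597
Σ rows: total corner-gray = 56095  → 334.2468 mm³


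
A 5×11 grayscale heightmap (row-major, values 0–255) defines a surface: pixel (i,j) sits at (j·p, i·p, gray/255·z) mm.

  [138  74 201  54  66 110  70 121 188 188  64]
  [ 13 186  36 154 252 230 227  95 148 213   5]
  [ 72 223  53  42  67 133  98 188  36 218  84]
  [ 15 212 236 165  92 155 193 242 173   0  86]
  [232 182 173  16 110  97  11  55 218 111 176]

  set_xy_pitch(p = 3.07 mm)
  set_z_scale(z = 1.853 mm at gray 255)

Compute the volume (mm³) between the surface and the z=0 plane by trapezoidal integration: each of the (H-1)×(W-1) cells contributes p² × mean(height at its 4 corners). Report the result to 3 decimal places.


height_mm = gray/255 × 1.853; cell vol = 3.07² × mean(4 corners)
unit = 3.07² × 1.853 / (4×255) = 0.0171219 mm³ per gray-sum
row 0: Σ corner-gray over 10 cells = 5446  → 93.2459
row 1: Σ corner-gray over 10 cells = 5372  → 91.9789
row 2: Σ corner-gray over 10 cells = 5309  → 90.9002
row 3: Σ corner-gray over 10 cells = 5391  → 92.3042
Σ rows: total corner-gray = 21518  → 368.4291 mm³

368.429


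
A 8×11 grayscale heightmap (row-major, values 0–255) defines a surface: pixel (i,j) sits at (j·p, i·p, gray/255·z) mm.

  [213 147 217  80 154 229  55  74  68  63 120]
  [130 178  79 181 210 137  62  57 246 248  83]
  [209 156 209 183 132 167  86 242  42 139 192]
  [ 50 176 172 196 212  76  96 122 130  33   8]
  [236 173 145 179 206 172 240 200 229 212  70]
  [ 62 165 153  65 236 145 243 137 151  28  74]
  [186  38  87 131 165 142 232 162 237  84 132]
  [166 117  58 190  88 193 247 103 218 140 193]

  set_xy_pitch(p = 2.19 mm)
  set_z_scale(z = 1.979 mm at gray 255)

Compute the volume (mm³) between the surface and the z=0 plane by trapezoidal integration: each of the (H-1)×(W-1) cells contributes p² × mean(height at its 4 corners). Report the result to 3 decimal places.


388.350

height_mm = gray/255 × 1.979; cell vol = 2.19² × mean(4 corners)
unit = 2.19² × 1.979 / (4×255) = 0.00930537 mm³ per gray-sum
row 0: Σ corner-gray over 10 cells = 5516  → 51.3284
row 1: Σ corner-gray over 10 cells = 6122  → 56.9675
row 2: Σ corner-gray over 10 cells = 5597  → 52.0822
row 3: Σ corner-gray over 10 cells = 6302  → 58.6425
row 4: Σ corner-gray over 10 cells = 6600  → 61.4155
row 5: Σ corner-gray over 10 cells = 5656  → 52.6312
row 6: Σ corner-gray over 10 cells = 5941  → 55.2832
Σ rows: total corner-gray = 41734  → 388.3505 mm³


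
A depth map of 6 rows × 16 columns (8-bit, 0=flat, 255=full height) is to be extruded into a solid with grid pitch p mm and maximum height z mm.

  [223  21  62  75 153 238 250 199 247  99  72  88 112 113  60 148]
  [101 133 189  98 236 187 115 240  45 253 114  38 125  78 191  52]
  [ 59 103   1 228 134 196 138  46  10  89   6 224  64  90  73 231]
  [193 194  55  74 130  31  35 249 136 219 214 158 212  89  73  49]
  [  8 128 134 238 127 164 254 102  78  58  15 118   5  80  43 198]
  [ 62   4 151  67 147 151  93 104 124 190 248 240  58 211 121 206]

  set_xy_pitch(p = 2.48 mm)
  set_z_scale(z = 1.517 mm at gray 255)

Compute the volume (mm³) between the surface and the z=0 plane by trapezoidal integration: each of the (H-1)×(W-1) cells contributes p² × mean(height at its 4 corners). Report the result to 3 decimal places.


340.688

height_mm = gray/255 × 1.517; cell vol = 2.48² × mean(4 corners)
unit = 2.48² × 1.517 / (4×255) = 0.00914721 mm³ per gray-sum
row 0: Σ corner-gray over 15 cells = 8186  → 74.8791
row 1: Σ corner-gray over 15 cells = 7331  → 67.0582
row 2: Σ corner-gray over 15 cells = 7074  → 64.7074
row 3: Σ corner-gray over 15 cells = 7274  → 66.5368
row 4: Σ corner-gray over 15 cells = 7380  → 67.5064
Σ rows: total corner-gray = 37245  → 340.6879 mm³


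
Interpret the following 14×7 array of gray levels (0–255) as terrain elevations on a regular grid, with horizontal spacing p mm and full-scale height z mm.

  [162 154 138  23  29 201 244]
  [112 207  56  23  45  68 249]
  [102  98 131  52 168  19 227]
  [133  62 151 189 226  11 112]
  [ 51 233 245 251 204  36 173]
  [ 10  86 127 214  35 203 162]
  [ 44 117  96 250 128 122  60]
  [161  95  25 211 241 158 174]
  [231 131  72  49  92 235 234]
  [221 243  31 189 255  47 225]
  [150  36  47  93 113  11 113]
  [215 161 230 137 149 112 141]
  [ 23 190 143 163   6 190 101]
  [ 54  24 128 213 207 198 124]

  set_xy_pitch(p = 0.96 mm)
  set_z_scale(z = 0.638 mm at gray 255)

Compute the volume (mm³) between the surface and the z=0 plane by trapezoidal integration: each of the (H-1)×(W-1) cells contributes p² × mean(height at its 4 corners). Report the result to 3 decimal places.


height_mm = gray/255 × 0.638; cell vol = 0.96² × mean(4 corners)
unit = 0.96² × 0.638 / (4×255) = 0.000576452 mm³ per gray-sum
row 0: Σ corner-gray over 6 cells = 2655  → 1.5305
row 1: Σ corner-gray over 6 cells = 2424  → 1.3973
row 2: Σ corner-gray over 6 cells = 2788  → 1.6071
row 3: Σ corner-gray over 6 cells = 3685  → 2.1242
row 4: Σ corner-gray over 6 cells = 3664  → 2.1121
row 5: Σ corner-gray over 6 cells = 3032  → 1.7478
row 6: Σ corner-gray over 6 cells = 3325  → 1.9167
row 7: Σ corner-gray over 6 cells = 3418  → 1.9703
row 8: Σ corner-gray over 6 cells = 3599  → 2.0746
row 9: Σ corner-gray over 6 cells = 2839  → 1.6365
row 10: Σ corner-gray over 6 cells = 2797  → 1.6123
row 11: Σ corner-gray over 6 cells = 3442  → 1.9841
row 12: Σ corner-gray over 6 cells = 3226  → 1.8596
Σ rows: total corner-gray = 40894  → 23.5734 mm³

23.573


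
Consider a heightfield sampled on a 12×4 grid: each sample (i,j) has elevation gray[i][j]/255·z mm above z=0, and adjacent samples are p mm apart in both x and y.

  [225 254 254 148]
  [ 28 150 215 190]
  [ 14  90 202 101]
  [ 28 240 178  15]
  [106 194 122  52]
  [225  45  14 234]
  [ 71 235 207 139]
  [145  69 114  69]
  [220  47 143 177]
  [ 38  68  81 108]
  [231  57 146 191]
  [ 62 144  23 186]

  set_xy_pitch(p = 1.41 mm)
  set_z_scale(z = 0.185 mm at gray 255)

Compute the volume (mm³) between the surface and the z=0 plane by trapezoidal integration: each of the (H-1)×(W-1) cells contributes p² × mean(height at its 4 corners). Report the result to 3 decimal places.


6.203

height_mm = gray/255 × 0.185; cell vol = 1.41² × mean(4 corners)
unit = 1.41² × 0.185 / (4×255) = 0.000360587 mm³ per gray-sum
row 0: Σ corner-gray over 3 cells = 2337  → 0.8427
row 1: Σ corner-gray over 3 cells = 1647  → 0.5939
row 2: Σ corner-gray over 3 cells = 1578  → 0.5690
row 3: Σ corner-gray over 3 cells = 1669  → 0.6018
row 4: Σ corner-gray over 3 cells = 1367  → 0.4929
row 5: Σ corner-gray over 3 cells = 1671  → 0.6025
row 6: Σ corner-gray over 3 cells = 1674  → 0.6036
row 7: Σ corner-gray over 3 cells = 1357  → 0.4893
row 8: Σ corner-gray over 3 cells = 1221  → 0.4403
row 9: Σ corner-gray over 3 cells = 1272  → 0.4587
row 10: Σ corner-gray over 3 cells = 1410  → 0.5084
Σ rows: total corner-gray = 17203  → 6.2032 mm³


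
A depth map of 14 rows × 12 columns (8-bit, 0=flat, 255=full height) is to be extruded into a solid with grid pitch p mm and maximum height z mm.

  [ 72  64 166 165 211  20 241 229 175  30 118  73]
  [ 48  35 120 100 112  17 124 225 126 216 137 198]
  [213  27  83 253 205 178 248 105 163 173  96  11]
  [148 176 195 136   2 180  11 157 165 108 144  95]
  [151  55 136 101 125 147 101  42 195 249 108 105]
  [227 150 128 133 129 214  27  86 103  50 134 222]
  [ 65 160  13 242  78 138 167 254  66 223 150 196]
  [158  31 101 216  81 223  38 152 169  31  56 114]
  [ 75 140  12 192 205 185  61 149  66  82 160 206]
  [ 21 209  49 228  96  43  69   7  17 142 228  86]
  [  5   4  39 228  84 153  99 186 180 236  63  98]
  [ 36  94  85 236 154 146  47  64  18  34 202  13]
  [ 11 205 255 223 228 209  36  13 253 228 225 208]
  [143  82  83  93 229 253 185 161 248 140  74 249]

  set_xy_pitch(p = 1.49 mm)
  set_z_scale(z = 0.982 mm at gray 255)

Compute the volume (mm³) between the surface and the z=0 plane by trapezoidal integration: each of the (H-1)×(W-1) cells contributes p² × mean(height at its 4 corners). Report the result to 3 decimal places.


height_mm = gray/255 × 0.982; cell vol = 1.49² × mean(4 corners)
unit = 1.49² × 0.982 / (4×255) = 0.00213739 mm³ per gray-sum
row 0: Σ corner-gray over 11 cells = 5653  → 12.0827
row 1: Σ corner-gray over 11 cells = 5956  → 12.7303
row 2: Σ corner-gray over 11 cells = 6077  → 12.9889
row 3: Σ corner-gray over 11 cells = 5565  → 11.8946
row 4: Σ corner-gray over 11 cells = 5531  → 11.8219
row 5: Σ corner-gray over 11 cells = 6000  → 12.8243
row 6: Σ corner-gray over 11 cells = 5711  → 12.2066
row 7: Σ corner-gray over 11 cells = 5253  → 11.2277
row 8: Σ corner-gray over 11 cells = 5068  → 10.8323
row 9: Σ corner-gray over 11 cells = 4930  → 10.5373
row 10: Σ corner-gray over 11 cells = 4856  → 10.3792
row 11: Σ corner-gray over 11 cells = 6178  → 13.2048
row 12: Σ corner-gray over 11 cells = 7457  → 15.9385
Σ rows: total corner-gray = 74235  → 158.6692 mm³

158.669


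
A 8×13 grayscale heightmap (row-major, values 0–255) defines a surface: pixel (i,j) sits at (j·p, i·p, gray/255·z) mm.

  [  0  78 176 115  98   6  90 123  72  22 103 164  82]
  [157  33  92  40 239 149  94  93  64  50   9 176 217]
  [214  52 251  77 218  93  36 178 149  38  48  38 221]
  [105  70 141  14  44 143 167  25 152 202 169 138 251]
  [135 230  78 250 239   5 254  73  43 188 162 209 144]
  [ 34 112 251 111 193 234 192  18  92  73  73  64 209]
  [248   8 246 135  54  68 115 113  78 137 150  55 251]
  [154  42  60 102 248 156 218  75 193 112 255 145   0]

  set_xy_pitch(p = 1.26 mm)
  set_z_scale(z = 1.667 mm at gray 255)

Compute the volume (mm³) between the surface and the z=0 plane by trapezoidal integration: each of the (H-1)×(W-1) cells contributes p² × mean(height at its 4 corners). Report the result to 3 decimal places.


height_mm = gray/255 × 1.667; cell vol = 1.26² × mean(4 corners)
unit = 1.26² × 1.667 / (4×255) = 0.00259464 mm³ per gray-sum
row 0: Σ corner-gray over 12 cells = 4628  → 12.0080
row 1: Σ corner-gray over 12 cells = 5243  → 13.6037
row 2: Σ corner-gray over 12 cells = 5677  → 14.7298
row 3: Σ corner-gray over 12 cells = 6627  → 17.1947
row 4: Σ corner-gray over 12 cells = 6810  → 17.6695
row 5: Σ corner-gray over 12 cells = 5886  → 15.2720
row 6: Σ corner-gray over 12 cells = 6183  → 16.0426
Σ rows: total corner-gray = 41054  → 106.5202 mm³

106.520


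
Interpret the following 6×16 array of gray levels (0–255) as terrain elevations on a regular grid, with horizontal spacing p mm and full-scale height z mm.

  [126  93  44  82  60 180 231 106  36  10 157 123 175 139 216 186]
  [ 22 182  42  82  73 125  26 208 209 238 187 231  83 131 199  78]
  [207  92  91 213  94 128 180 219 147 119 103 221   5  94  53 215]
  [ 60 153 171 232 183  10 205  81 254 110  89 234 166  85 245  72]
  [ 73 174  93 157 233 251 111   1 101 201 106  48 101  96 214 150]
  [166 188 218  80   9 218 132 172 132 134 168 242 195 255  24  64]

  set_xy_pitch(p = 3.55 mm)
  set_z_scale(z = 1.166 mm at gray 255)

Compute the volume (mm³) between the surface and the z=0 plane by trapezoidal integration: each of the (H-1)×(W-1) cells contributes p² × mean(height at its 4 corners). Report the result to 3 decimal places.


597.202

height_mm = gray/255 × 1.166; cell vol = 3.55² × mean(4 corners)
unit = 3.55² × 1.166 / (4×255) = 0.0144064 mm³ per gray-sum
row 0: Σ corner-gray over 15 cells = 7748  → 111.6207
row 1: Σ corner-gray over 15 cells = 8072  → 116.2884
row 2: Σ corner-gray over 15 cells = 8508  → 122.5695
row 3: Σ corner-gray over 15 cells = 8565  → 123.3907
row 4: Σ corner-gray over 15 cells = 8561  → 123.3331
Σ rows: total corner-gray = 41454  → 597.2024 mm³


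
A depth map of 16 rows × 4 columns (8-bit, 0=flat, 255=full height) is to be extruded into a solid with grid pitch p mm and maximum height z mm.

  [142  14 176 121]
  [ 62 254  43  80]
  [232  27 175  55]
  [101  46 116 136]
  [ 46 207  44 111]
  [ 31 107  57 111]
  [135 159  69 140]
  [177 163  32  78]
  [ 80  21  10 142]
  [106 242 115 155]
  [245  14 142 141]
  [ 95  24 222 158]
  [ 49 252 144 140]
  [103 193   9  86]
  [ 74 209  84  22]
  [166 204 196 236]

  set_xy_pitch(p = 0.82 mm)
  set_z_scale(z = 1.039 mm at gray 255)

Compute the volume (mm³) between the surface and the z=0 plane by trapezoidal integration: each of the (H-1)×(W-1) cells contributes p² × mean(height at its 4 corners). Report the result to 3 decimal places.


height_mm = gray/255 × 1.039; cell vol = 0.82² × mean(4 corners)
unit = 0.82² × 1.039 / (4×255) = 0.000684925 mm³ per gray-sum
row 0: Σ corner-gray over 3 cells = 1379  → 0.9445
row 1: Σ corner-gray over 3 cells = 1427  → 0.9774
row 2: Σ corner-gray over 3 cells = 1252  → 0.8575
row 3: Σ corner-gray over 3 cells = 1220  → 0.8356
row 4: Σ corner-gray over 3 cells = 1129  → 0.7733
row 5: Σ corner-gray over 3 cells = 1201  → 0.8226
row 6: Σ corner-gray over 3 cells = 1376  → 0.9425
row 7: Σ corner-gray over 3 cells = 929  → 0.6363
row 8: Σ corner-gray over 3 cells = 1259  → 0.8623
row 9: Σ corner-gray over 3 cells = 1673  → 1.1459
row 10: Σ corner-gray over 3 cells = 1443  → 0.9883
row 11: Σ corner-gray over 3 cells = 1726  → 1.1822
row 12: Σ corner-gray over 3 cells = 1574  → 1.0781
row 13: Σ corner-gray over 3 cells = 1275  → 0.8733
row 14: Σ corner-gray over 3 cells = 1884  → 1.2904
Σ rows: total corner-gray = 20747  → 14.2101 mm³

14.210


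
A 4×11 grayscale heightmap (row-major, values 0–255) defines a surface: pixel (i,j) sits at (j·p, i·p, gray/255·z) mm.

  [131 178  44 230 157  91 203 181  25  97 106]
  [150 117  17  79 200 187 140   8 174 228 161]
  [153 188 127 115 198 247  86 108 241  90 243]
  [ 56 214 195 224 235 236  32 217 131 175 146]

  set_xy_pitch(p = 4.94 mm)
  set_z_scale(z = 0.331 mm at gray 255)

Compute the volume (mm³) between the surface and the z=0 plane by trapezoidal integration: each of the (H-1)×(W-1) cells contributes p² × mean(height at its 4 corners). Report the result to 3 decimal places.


height_mm = gray/255 × 0.331; cell vol = 4.94² × mean(4 corners)
unit = 4.94² × 0.331 / (4×255) = 0.00791921 mm³ per gray-sum
row 0: Σ corner-gray over 10 cells = 5260  → 41.6550
row 1: Σ corner-gray over 10 cells = 5807  → 45.9868
row 2: Σ corner-gray over 10 cells = 6716  → 53.1854
Σ rows: total corner-gray = 17783  → 140.8273 mm³

140.827


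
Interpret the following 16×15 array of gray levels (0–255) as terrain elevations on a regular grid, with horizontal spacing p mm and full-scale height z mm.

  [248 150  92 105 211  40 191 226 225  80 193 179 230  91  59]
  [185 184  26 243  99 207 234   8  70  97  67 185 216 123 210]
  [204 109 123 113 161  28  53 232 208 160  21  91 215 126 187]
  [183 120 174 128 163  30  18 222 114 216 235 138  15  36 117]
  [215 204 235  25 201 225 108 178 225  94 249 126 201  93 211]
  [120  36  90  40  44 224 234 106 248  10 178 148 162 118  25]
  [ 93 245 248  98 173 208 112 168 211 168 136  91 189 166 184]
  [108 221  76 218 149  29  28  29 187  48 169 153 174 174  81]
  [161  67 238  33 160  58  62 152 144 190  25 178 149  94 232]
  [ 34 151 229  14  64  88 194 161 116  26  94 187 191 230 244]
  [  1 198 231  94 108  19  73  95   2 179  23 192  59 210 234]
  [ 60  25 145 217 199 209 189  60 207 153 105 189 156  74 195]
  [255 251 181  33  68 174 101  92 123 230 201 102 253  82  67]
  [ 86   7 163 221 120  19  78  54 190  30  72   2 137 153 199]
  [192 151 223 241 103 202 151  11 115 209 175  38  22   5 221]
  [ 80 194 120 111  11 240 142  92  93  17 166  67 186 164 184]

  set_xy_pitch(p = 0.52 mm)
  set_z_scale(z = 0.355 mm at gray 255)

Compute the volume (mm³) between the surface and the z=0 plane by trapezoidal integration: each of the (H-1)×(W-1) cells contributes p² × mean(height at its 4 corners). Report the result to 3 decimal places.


height_mm = gray/255 × 0.355; cell vol = 0.52² × mean(4 corners)
unit = 0.52² × 0.355 / (4×255) = 9.41098e-05 mm³ per gray-sum
row 0: Σ corner-gray over 14 cells = 8246  → 0.7760
row 1: Σ corner-gray over 14 cells = 7584  → 0.7137
row 2: Σ corner-gray over 14 cells = 7189  → 0.6766
row 3: Σ corner-gray over 14 cells = 8272  → 0.7785
row 4: Σ corner-gray over 14 cells = 8175  → 0.7693
row 5: Σ corner-gray over 14 cells = 8124  → 0.7645
row 6: Σ corner-gray over 14 cells = 8202  → 0.7719
row 7: Σ corner-gray over 14 cells = 6992  → 0.6580
row 8: Σ corner-gray over 14 cells = 7261  → 0.6833
row 9: Σ corner-gray over 14 cells = 6969  → 0.6559
row 10: Σ corner-gray over 14 cells = 7312  → 0.6881
row 11: Σ corner-gray over 14 cells = 8215  → 0.7731
row 12: Σ corner-gray over 14 cells = 6881  → 0.6476
row 13: Σ corner-gray over 14 cells = 6482  → 0.6100
row 14: Σ corner-gray over 14 cells = 7175  → 0.6752
Σ rows: total corner-gray = 113079  → 10.6418 mm³

10.642


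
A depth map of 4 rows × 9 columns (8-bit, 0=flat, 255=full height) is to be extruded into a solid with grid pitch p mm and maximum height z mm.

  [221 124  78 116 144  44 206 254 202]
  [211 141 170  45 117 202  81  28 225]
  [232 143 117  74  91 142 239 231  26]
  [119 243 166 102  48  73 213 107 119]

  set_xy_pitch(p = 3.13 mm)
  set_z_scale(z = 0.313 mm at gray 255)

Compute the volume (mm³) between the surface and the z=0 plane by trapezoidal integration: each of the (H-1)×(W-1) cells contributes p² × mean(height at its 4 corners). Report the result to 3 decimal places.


height_mm = gray/255 × 0.313; cell vol = 3.13² × mean(4 corners)
unit = 3.13² × 0.313 / (4×255) = 0.0030063 mm³ per gray-sum
row 0: Σ corner-gray over 8 cells = 4359  → 13.1045
row 1: Σ corner-gray over 8 cells = 4336  → 13.0353
row 2: Σ corner-gray over 8 cells = 4474  → 13.4502
Σ rows: total corner-gray = 13169  → 39.5900 mm³

39.590


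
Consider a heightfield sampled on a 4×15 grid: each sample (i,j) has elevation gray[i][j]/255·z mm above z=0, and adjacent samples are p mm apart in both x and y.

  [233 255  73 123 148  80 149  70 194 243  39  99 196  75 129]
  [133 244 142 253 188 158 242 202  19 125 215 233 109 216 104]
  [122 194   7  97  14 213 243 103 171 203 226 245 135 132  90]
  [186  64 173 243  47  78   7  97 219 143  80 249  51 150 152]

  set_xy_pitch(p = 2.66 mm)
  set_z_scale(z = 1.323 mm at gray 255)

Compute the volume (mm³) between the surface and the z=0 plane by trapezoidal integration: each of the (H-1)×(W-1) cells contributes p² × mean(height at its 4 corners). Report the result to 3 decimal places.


234.980

height_mm = gray/255 × 1.323; cell vol = 2.66² × mean(4 corners)
unit = 2.66² × 1.323 / (4×255) = 0.00917747 mm³ per gray-sum
row 0: Σ corner-gray over 14 cells = 8779  → 80.5690
row 1: Σ corner-gray over 14 cells = 9107  → 83.5792
row 2: Σ corner-gray over 14 cells = 7718  → 70.8317
Σ rows: total corner-gray = 25604  → 234.9799 mm³


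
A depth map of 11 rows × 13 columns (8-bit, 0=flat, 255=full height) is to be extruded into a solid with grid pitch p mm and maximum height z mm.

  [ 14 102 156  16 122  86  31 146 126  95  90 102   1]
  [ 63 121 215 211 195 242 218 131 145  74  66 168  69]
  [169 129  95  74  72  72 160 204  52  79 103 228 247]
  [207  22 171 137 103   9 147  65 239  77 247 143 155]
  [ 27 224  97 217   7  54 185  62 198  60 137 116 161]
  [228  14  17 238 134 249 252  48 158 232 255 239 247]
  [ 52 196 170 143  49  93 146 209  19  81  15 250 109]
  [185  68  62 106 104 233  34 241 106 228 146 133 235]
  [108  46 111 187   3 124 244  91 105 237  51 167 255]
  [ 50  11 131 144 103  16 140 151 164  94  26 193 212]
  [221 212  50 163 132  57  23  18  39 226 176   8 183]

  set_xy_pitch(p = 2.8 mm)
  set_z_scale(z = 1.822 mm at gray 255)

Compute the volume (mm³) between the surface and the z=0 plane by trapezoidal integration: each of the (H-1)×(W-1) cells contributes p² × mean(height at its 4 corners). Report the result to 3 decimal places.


height_mm = gray/255 × 1.822; cell vol = 2.8² × mean(4 corners)
unit = 2.8² × 1.822 / (4×255) = 0.0140044 mm³ per gray-sum
row 0: Σ corner-gray over 12 cells = 5863  → 82.1078
row 1: Σ corner-gray over 12 cells = 6656  → 93.2132
row 2: Σ corner-gray over 12 cells = 6034  → 84.5025
row 3: Σ corner-gray over 12 cells = 5984  → 83.8023
row 4: Σ corner-gray over 12 cells = 7049  → 98.7170
row 5: Σ corner-gray over 12 cells = 7050  → 98.7310
row 6: Σ corner-gray over 12 cells = 6245  → 87.4574
row 7: Σ corner-gray over 12 cells = 6437  → 90.1463
row 8: Σ corner-gray over 12 cells = 5703  → 79.8670
row 9: Σ corner-gray over 12 cells = 5220  → 73.1029
Σ rows: total corner-gray = 62241  → 871.6474 mm³

871.647


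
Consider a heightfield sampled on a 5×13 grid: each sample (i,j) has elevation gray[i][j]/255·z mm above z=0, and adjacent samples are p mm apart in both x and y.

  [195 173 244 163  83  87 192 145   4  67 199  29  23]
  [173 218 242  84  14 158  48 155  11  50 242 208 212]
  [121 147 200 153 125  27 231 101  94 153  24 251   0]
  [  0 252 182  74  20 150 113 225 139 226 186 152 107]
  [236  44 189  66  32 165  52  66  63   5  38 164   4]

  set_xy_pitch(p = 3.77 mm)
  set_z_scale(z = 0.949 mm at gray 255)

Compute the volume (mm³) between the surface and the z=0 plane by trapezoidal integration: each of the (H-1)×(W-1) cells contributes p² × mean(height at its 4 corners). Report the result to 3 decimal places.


height_mm = gray/255 × 0.949; cell vol = 3.77² × mean(4 corners)
unit = 3.77² × 0.949 / (4×255) = 0.0132236 mm³ per gray-sum
row 0: Σ corner-gray over 12 cells = 6235  → 82.4490
row 1: Σ corner-gray over 12 cells = 6378  → 84.3399
row 2: Σ corner-gray over 12 cells = 6678  → 88.3070
row 3: Σ corner-gray over 12 cells = 5553  → 73.4305
Σ rows: total corner-gray = 24844  → 328.5264 mm³

328.526
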